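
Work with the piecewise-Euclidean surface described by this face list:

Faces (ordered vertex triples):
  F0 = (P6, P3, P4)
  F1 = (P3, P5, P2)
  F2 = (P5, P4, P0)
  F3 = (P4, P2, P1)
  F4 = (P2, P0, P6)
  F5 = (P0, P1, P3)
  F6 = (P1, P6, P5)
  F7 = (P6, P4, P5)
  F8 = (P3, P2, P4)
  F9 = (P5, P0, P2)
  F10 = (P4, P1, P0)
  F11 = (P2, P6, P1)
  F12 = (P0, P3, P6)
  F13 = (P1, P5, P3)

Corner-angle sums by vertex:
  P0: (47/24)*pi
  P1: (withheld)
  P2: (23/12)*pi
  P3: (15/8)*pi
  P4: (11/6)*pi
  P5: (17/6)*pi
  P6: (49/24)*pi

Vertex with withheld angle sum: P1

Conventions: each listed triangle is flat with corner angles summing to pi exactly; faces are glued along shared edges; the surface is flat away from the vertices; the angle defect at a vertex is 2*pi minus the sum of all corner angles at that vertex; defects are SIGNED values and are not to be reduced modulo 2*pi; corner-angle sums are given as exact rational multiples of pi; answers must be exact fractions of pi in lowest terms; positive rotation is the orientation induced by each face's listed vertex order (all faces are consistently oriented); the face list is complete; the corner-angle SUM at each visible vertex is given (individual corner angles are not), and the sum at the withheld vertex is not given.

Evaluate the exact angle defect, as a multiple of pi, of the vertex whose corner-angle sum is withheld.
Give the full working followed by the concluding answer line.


V = 7, E = 21, F = 14; chi = V - E + F = 0
Gauss-Bonnet: total defect = 2*pi*chi = 0; visible defects sum to (-11/24)*pi

Answer: defect(P1) = (11/24)*pi


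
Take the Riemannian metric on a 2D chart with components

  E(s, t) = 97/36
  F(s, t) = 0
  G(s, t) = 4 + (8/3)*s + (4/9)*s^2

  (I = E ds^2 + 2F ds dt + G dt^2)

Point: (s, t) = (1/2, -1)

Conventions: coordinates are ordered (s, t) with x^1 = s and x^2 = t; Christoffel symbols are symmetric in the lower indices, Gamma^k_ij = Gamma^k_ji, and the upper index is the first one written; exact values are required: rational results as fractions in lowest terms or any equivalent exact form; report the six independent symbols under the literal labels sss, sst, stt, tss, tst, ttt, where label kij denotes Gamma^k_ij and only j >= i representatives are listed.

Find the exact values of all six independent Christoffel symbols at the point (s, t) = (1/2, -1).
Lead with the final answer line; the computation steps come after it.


Answer: Gamma_sss = 0, Gamma_sst = 0, Gamma_stt = -56/97, Gamma_tss = 0, Gamma_tst = 2/7, Gamma_ttt = 0

E = 97/36, F = 0, G = 49/9 at the point
E_s = 0, E_t = 0, F_s = 0, F_t = 0, G_s = 28/9, G_t = 0
EG - F^2 = 4753/324;  g^inv = (324/4753) * [[49/9, 0], [0, 97/36]]
first-kind symbols [ij,l] = (1/2)(d_i g_jl + d_j g_il - d_l g_ij): [ss,s] = E_s/2 = 0, [ss,t] = F_s - E_t/2 = 0, [st,s] = E_t/2 = 0, [st,t] = G_s/2 = 14/9, [tt,s] = F_t - G_s/2 = -14/9, [tt,t] = G_t/2 = 0
Gamma^s_ij = (G*[ij,s] - F*[ij,t])/(EG - F^2), Gamma^t_ij = (E*[ij,t] - F*[ij,s])/(EG - F^2)


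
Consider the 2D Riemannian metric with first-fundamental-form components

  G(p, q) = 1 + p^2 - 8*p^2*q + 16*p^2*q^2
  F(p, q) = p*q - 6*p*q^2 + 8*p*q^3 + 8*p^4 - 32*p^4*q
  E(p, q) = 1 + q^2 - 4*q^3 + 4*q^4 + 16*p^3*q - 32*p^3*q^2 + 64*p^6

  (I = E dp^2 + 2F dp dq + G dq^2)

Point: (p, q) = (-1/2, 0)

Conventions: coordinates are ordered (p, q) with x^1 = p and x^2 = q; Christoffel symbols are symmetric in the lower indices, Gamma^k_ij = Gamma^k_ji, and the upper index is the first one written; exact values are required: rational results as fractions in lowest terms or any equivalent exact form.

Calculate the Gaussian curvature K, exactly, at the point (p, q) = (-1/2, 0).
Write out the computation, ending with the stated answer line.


E = 2, F = 1/2, G = 5/4, EG - F^2 = 9/4 at the point
E_p = -12, E_q = -2, F_p = -4, F_q = -5/2, G_p = -1, G_q = -2
E_qq = 10, F_pq = 17, G_pp = 2
Apply the Brioschi formula K = (det M1 - det M2)/(EG - F^2)^2 over the derivative matrices of E, F, G.
M1 = [[-E_qq/2 + F_pq - G_pp/2, E_p/2, F_p - E_q/2], [F_q - G_p/2, E, F], [G_q/2, F, G]] = [[11, -6, -3], [-2, 2, 1/2], [-1, 1/2, 5/4]]; det M1 = 39/4
M2 = [[0, E_q/2, G_p/2], [E_q/2, E, F], [G_p/2, F, G]] = [[0, -1, -1/2], [-1, 2, 1/2], [-1/2, 1/2, 5/4]]; det M2 = -5/4
det M1 - det M2 = 11; K = 11 / (9/4)^2 = 176/81

Answer: K = 176/81


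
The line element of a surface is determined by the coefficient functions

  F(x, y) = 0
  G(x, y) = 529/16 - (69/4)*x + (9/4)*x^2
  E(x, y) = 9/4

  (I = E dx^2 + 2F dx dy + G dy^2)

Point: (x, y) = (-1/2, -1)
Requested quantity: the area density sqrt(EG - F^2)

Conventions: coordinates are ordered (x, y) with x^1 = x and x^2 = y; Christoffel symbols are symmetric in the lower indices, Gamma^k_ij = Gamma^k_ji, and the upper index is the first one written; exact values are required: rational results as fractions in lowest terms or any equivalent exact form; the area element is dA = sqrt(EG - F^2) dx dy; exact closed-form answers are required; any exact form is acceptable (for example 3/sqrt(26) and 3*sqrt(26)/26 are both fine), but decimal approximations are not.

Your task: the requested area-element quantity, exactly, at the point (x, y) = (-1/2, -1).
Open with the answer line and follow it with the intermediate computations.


Answer: sqrt(EG - F^2) = 39/4

E = 9/4, F = 0, G = 169/4; EG - F^2 = 1521/16


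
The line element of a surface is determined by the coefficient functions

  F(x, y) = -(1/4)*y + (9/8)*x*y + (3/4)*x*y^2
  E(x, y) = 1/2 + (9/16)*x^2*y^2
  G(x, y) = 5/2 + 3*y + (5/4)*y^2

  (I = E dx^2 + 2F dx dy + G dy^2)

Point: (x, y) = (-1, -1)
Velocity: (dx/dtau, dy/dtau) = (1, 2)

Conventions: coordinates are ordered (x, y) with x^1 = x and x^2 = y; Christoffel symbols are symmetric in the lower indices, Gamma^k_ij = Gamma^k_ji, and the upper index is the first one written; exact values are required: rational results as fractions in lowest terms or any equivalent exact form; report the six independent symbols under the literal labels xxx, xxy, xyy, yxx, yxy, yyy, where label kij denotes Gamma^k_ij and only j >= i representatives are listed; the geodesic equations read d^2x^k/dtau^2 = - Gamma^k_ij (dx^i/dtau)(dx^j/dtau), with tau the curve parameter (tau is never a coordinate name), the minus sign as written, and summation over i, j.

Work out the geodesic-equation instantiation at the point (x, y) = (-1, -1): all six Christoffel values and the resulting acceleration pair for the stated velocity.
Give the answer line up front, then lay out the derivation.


Answer: Gamma_xxx = -69/52, Gamma_xxy = -27/26, Gamma_xyy = -2/13, Gamma_yxx = 141/104, Gamma_yxy = 45/52, Gamma_yyy = 6/13; accelerations (d^2x/dtau^2, d^2y/dtau^2) = (317/52, -693/104)

E = 17/16, F = 5/8, G = 3/4 at the point
E_x = -9/8, E_y = -9/8, F_x = -3/8, F_y = 1/8, G_x = 0, G_y = 1/2
EG - F^2 = 13/32;  g^inv = (32/13) * [[3/4, -5/8], [-5/8, 17/16]]
first-kind symbols [ij,l] = (1/2)(d_i g_jl + d_j g_il - d_l g_ij): [xx,x] = E_x/2 = -9/16, [xx,y] = F_x - E_y/2 = 3/16, [xy,x] = E_y/2 = -9/16, [xy,y] = G_x/2 = 0, [yy,x] = F_y - G_x/2 = 1/8, [yy,y] = G_y/2 = 1/4
Gamma^x_ij = (G*[ij,x] - F*[ij,y])/(EG - F^2), Gamma^y_ij = (E*[ij,y] - F*[ij,x])/(EG - F^2)
Gamma_xxx = -69/52, Gamma_xxy = -27/26, Gamma_xyy = -2/13, Gamma_yxx = 141/104, Gamma_yxy = 45/52, Gamma_yyy = 6/13
d^2x/dtau^2 = -(Gamma_xxx*(1)^2 + 2*Gamma_xxy*(1)*(2) + Gamma_xyy*(2)^2) = 317/52
d^2y/dtau^2 = -(Gamma_yxx*(1)^2 + 2*Gamma_yxy*(1)*(2) + Gamma_yyy*(2)^2) = -693/104


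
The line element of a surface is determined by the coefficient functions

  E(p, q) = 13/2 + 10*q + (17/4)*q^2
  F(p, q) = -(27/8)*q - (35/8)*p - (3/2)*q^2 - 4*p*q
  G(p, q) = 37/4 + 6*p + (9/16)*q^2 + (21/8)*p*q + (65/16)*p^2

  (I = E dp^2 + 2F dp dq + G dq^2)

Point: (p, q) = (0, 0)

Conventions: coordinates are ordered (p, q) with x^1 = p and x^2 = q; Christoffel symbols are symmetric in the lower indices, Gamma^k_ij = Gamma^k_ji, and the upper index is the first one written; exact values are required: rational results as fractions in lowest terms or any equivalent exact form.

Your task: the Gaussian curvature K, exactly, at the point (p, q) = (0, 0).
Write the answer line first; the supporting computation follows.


Answer: K = -57669/462722

E = 13/2, F = 0, G = 37/4, EG - F^2 = 481/8 at the point
E_p = 0, E_q = 10, F_p = -35/8, F_q = -27/8, G_p = 6, G_q = 0
E_qq = 17/2, F_pq = -4, G_pp = 65/8
K follows from Brioschi's formula, (det M1 - det M2)/(EG - F^2)^2.
M1 = [[-E_qq/2 + F_pq - G_pp/2, E_p/2, F_p - E_q/2], [F_q - G_p/2, E, F], [G_q/2, F, G]] = [[-197/16, 0, -75/8], [-51/8, 13/2, 0], [0, 0, 37/4]]; det M1 = -94757/128
M2 = [[0, E_q/2, G_p/2], [E_q/2, E, F], [G_p/2, F, G]] = [[0, 5, 3], [5, 13/2, 0], [3, 0, 37/4]]; det M2 = -1159/4
det M1 - det M2 = -57669/128; K = -57669/128 / (481/8)^2 = -57669/462722


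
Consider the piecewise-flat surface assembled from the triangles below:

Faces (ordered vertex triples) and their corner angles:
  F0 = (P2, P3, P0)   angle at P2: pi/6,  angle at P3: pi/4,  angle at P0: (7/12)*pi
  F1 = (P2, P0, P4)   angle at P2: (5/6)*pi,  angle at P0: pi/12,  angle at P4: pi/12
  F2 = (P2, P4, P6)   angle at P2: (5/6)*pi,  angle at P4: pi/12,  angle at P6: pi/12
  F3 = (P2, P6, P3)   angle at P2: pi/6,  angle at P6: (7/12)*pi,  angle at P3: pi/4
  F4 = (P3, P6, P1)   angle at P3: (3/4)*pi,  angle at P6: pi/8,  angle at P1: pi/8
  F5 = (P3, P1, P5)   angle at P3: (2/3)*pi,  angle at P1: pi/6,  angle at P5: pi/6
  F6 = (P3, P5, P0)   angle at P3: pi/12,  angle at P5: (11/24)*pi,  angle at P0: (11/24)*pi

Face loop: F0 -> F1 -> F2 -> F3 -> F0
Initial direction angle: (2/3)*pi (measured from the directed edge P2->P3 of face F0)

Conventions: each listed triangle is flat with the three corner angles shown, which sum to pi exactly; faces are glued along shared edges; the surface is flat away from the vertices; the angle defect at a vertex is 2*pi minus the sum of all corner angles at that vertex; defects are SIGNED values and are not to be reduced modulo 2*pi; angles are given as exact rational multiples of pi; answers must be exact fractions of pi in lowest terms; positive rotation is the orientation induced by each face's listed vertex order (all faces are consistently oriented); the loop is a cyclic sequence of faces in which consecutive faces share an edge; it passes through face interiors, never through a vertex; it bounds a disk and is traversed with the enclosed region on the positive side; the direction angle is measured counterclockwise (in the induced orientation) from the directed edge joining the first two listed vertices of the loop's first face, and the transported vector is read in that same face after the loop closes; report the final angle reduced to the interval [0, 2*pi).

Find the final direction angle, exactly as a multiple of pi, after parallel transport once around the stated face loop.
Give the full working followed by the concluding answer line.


enclosed vertex P2: corner angles sum to 2*pi, defect = 2*pi - 2*pi = 0
final direction = starting direction + enclosed defect total, reduced mod 2*pi (induced orientation)
final angle = (2/3)*pi + 0 = (2/3)*pi (mod 2*pi)

Answer: final direction angle = (2/3)*pi


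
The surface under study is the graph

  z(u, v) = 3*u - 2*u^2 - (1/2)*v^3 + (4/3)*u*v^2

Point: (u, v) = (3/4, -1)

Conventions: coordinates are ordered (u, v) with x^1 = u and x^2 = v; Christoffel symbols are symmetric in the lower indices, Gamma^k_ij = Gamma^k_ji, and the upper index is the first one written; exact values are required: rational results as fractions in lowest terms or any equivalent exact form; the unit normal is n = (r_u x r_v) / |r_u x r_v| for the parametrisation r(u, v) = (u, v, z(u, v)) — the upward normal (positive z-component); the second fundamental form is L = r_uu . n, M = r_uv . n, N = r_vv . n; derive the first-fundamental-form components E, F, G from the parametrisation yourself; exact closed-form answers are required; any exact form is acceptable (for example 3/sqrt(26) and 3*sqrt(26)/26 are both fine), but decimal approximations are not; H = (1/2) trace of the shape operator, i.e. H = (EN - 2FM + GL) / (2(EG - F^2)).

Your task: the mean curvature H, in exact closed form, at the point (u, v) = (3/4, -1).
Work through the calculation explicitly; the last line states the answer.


z_u = 4/3, z_v = -7/2, z_uu = -4, z_uv = -8/3, z_vv = 5
E = 25/9, F = -14/3, G = 53/4; answer radicand W^2 = 541/36
unnormalised second-form numerators: l = -4, m = -8/3, n = 5; L = l/sqrt(541/36), and similarly M = m/sqrt(W^2), N = n/sqrt(W^2)
H = (E*n - 2*F*m + G*l) / (2*(EG - F^2)*sqrt(W^2)); E*n - 2*F*m + G*l = -64, EG - F^2 = 541/36, so H = (-1152/541)/sqrt(541/36)

Answer: H = -6912*sqrt(541)/292681


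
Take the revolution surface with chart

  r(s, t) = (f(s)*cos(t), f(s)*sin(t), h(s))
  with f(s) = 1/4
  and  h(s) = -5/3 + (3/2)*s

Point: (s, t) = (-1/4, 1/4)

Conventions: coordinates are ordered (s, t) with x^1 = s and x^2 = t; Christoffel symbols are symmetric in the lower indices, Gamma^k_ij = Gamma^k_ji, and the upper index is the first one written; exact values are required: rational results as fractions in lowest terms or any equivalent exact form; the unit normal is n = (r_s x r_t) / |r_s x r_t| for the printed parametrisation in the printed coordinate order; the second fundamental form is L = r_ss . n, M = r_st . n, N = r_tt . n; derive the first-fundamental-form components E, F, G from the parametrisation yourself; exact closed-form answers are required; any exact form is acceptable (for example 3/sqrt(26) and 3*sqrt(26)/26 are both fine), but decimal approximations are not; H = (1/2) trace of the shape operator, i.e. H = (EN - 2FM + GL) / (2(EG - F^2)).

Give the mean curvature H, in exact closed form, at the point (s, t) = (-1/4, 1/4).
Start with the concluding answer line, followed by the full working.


Answer: H = 2

f = 1/4, f' = 0, f'' = 0, h' = 3/2, h'' = 0
E = 9/4, F = 0, G = 1/16; answer radicand W^2 = 9/4
unnormalised second-form numerators: l = 0, m = 0, n = 3/8; L = l/sqrt(9/4), and similarly M = m/sqrt(W^2), N = n/sqrt(W^2)
H = (E*n - 2*F*m + G*l) / (2*(EG - F^2)*sqrt(W^2)); E*n - 2*F*m + G*l = 27/32, EG - F^2 = 9/64, so H = (3)/sqrt(9/4)


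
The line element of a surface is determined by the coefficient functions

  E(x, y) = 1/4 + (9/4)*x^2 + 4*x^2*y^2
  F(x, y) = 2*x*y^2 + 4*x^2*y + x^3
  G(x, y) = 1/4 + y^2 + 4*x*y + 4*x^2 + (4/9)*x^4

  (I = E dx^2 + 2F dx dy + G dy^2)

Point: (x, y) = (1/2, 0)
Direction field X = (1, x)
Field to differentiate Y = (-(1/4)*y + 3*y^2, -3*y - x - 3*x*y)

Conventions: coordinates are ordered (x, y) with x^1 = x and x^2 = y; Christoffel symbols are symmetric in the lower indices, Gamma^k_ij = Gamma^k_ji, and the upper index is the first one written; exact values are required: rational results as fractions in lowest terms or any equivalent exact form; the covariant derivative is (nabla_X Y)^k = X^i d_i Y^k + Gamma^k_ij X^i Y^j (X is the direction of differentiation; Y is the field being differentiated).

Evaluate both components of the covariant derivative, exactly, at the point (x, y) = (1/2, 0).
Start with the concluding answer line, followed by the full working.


Answer: (nabla_X Y)^x = 16187/42408, (nabla_X Y)^y = -10181/2356

E = 13/16, F = 1/8, G = 23/18 at the point
E_x = 9/4, E_y = 0, F_x = 3/4, F_y = 1, G_x = 38/9, G_y = 2
EG - F^2 = 589/576;  g^inv = (576/589) * [[23/18, -1/8], [-1/8, 13/16]]
first-kind symbols [ij,l] = (1/2)(d_i g_jl + d_j g_il - d_l g_ij): [xx,x] = E_x/2 = 9/8, [xx,y] = F_x - E_y/2 = 3/4, [xy,x] = E_y/2 = 0, [xy,y] = G_x/2 = 19/9, [yy,x] = F_y - G_x/2 = -10/9, [yy,y] = G_y/2 = 1
Gamma^x_ij = (G*[ij,x] - F*[ij,y])/(EG - F^2), Gamma^y_ij = (E*[ij,y] - F*[ij,x])/(EG - F^2)
Gamma_xxx = 774/589, Gamma_xxy = -8/31, Gamma_xyy = -8008/5301, Gamma_yxx = 270/589, Gamma_yxy = 52/31, Gamma_yyy = 548/589
X = (1, 1/2), Y = (0, -1/2) at the point


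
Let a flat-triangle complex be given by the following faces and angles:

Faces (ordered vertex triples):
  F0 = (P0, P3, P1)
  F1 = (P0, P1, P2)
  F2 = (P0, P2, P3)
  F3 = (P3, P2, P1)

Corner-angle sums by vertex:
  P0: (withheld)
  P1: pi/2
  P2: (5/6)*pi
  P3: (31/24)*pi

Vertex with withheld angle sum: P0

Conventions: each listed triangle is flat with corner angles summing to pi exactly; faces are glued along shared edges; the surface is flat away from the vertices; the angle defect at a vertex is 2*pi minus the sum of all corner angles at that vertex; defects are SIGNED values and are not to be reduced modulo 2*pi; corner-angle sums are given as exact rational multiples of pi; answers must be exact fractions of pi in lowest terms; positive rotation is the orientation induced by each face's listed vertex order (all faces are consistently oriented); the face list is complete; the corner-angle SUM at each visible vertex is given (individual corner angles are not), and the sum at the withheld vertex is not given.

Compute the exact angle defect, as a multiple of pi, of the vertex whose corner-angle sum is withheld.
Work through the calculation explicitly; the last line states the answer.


V = 4, E = 6, F = 4; chi = V - E + F = 2
Gauss-Bonnet: total defect = 2*pi*chi = 4*pi; visible defects sum to (27/8)*pi

Answer: defect(P0) = (5/8)*pi


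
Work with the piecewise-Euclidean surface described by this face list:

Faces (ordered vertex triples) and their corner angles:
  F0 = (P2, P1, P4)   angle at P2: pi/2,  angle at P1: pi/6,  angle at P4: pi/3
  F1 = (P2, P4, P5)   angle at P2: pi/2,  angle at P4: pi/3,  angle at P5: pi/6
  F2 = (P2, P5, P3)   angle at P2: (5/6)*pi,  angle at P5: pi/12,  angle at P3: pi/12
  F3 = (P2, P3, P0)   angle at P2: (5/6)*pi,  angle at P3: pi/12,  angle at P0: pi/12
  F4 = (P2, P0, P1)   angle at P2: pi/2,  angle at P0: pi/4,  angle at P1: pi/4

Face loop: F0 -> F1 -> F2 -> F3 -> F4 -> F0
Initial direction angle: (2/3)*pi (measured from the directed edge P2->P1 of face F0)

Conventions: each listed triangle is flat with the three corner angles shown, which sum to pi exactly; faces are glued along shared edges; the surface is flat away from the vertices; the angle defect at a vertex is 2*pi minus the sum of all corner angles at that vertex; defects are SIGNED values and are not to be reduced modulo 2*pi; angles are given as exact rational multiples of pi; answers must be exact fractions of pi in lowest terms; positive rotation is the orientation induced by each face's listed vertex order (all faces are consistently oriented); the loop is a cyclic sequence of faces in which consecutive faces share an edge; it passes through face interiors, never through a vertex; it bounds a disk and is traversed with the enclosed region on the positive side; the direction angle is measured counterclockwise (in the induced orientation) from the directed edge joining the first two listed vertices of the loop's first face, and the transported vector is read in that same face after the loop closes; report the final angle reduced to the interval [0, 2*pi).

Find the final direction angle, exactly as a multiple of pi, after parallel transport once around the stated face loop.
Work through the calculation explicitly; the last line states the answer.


enclosed vertex P2: corner angles sum to (19/6)*pi, defect = 2*pi - (19/6)*pi = (-7/6)*pi
adding the enclosed defects to the starting angle (mod 2*pi, induced orientation) gives the holonomy
final angle = (2/3)*pi - (7/6)*pi = (3/2)*pi (mod 2*pi)

Answer: final direction angle = (3/2)*pi


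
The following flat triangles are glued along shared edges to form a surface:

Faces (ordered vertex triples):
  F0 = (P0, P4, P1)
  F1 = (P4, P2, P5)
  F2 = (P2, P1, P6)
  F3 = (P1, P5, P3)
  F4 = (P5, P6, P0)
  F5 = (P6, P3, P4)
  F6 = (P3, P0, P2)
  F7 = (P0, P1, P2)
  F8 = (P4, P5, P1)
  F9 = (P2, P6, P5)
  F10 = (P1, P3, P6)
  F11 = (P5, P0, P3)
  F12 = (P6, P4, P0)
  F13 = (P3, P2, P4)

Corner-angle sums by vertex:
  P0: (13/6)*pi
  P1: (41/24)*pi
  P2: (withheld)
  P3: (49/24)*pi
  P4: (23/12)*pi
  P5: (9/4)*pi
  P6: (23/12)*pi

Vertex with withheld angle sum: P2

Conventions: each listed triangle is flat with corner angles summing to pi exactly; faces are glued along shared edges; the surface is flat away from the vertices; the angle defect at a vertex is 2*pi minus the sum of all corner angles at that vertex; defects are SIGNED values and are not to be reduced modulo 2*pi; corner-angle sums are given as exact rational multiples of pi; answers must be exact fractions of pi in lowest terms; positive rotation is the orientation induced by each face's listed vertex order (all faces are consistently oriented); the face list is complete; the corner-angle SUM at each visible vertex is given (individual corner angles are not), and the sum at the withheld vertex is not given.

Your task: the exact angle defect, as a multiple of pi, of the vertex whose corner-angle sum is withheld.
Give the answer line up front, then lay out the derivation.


Answer: defect(P2) = 0

V = 7, E = 21, F = 14; chi = V - E + F = 0
Gauss-Bonnet: total defect = 2*pi*chi = 0; visible defects sum to 0


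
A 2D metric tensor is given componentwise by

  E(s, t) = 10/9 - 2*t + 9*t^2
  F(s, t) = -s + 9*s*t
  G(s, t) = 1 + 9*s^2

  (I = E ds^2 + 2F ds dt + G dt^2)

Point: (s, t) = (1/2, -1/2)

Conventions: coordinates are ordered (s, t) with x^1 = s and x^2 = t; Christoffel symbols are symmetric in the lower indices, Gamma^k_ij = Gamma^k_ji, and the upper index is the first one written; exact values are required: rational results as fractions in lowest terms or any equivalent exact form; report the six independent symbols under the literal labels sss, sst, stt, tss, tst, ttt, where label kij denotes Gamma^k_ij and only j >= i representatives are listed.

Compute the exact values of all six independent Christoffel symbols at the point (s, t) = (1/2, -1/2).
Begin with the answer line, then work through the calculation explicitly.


Answer: Gamma_sss = 0, Gamma_sst = -99/119, Gamma_stt = 0, Gamma_tss = 0, Gamma_tst = 81/119, Gamma_ttt = 0

E = 157/36, F = -11/4, G = 13/4 at the point
E_s = 0, E_t = -11, F_s = -11/2, F_t = 9/2, G_s = 9, G_t = 0
EG - F^2 = 119/18;  g^inv = (18/119) * [[13/4, 11/4], [11/4, 157/36]]
first-kind symbols [ij,l] = (1/2)(d_i g_jl + d_j g_il - d_l g_ij): [ss,s] = E_s/2 = 0, [ss,t] = F_s - E_t/2 = 0, [st,s] = E_t/2 = -11/2, [st,t] = G_s/2 = 9/2, [tt,s] = F_t - G_s/2 = 0, [tt,t] = G_t/2 = 0
Gamma^s_ij = (G*[ij,s] - F*[ij,t])/(EG - F^2), Gamma^t_ij = (E*[ij,t] - F*[ij,s])/(EG - F^2)


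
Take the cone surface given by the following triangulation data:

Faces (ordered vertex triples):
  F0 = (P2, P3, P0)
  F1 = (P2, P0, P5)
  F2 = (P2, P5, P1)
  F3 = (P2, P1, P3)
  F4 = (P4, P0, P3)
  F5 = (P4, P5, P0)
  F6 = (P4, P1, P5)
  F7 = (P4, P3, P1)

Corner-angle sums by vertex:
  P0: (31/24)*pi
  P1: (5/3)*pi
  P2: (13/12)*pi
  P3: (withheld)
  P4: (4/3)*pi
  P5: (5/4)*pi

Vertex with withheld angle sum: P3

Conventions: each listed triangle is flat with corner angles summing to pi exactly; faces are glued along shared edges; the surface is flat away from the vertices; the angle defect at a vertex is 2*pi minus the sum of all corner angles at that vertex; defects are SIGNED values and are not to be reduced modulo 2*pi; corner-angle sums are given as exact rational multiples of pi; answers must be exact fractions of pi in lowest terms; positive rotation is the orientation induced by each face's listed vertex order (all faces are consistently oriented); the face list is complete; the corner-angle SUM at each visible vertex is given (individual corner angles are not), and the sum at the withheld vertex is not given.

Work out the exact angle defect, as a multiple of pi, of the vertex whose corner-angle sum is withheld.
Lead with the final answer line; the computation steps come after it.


Answer: defect(P3) = (5/8)*pi

V = 6, E = 12, F = 8; chi = V - E + F = 2
Gauss-Bonnet: total defect = 2*pi*chi = 4*pi; visible defects sum to (27/8)*pi


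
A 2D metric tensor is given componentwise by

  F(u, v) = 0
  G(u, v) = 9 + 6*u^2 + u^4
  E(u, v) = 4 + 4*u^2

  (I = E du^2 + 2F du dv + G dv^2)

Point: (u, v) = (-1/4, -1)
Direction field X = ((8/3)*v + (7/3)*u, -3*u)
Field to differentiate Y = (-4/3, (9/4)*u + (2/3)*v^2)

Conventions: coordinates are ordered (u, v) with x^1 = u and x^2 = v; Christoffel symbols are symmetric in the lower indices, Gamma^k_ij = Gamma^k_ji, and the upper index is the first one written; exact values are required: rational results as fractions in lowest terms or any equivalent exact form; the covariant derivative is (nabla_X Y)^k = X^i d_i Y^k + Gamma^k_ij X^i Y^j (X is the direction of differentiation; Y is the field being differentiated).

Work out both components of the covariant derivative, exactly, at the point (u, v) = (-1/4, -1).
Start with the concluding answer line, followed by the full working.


Answer: (nabla_X Y)^u = -25889/26112, (nabla_X Y)^v = -19037/2352

E = 17/4, F = 0, G = 2401/256 at the point
E_u = -2, E_v = 0, F_u = 0, F_v = 0, G_u = -49/16, G_v = 0
EG - F^2 = 40817/1024;  g^inv = (1024/40817) * [[2401/256, 0], [0, 17/4]]
first-kind symbols [ij,l] = (1/2)(d_i g_jl + d_j g_il - d_l g_ij): [uu,u] = E_u/2 = -1, [uu,v] = F_u - E_v/2 = 0, [uv,u] = E_v/2 = 0, [uv,v] = G_u/2 = -49/32, [vv,u] = F_v - G_u/2 = 49/32, [vv,v] = G_v/2 = 0
Gamma^u_ij = (G*[ij,u] - F*[ij,v])/(EG - F^2), Gamma^v_ij = (E*[ij,v] - F*[ij,u])/(EG - F^2)
Gamma_uuu = -4/17, Gamma_uuv = 0, Gamma_uvv = 49/136, Gamma_vuu = 0, Gamma_vuv = -8/49, Gamma_vvv = 0
X = (-13/4, 3/4), Y = (-4/3, 5/48) at the point


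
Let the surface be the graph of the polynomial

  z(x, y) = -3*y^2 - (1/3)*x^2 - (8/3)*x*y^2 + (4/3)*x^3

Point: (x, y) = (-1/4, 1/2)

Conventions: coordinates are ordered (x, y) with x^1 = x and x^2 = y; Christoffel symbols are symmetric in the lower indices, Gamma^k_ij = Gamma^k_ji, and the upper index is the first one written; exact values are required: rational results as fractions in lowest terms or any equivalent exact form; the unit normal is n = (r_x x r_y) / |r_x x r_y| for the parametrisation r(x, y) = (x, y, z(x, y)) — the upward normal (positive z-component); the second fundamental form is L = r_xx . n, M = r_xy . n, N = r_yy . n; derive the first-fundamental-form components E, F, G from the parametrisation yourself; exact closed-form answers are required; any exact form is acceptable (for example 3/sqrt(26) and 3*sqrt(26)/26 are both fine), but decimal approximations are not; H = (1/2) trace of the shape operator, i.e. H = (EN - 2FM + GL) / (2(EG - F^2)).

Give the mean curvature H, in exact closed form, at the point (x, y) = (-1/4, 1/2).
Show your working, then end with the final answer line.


z_x = -1/4, z_y = -7/3, z_xx = -8/3, z_xy = -8/3, z_yy = -14/3
E = 17/16, F = 7/12, G = 58/9; answer radicand W^2 = 937/144
unnormalised second-form numerators: l = -8/3, m = -8/3, n = -14/3; L = l/sqrt(937/144), and similarly M = m/sqrt(W^2), N = n/sqrt(W^2)
H = (E*n - 2*F*m + G*l) / (2*(EG - F^2)*sqrt(W^2)); E*n - 2*F*m + G*l = -4111/216, EG - F^2 = 937/144, so H = (-4111/2811)/sqrt(937/144)

Answer: H = -16444*sqrt(937)/877969


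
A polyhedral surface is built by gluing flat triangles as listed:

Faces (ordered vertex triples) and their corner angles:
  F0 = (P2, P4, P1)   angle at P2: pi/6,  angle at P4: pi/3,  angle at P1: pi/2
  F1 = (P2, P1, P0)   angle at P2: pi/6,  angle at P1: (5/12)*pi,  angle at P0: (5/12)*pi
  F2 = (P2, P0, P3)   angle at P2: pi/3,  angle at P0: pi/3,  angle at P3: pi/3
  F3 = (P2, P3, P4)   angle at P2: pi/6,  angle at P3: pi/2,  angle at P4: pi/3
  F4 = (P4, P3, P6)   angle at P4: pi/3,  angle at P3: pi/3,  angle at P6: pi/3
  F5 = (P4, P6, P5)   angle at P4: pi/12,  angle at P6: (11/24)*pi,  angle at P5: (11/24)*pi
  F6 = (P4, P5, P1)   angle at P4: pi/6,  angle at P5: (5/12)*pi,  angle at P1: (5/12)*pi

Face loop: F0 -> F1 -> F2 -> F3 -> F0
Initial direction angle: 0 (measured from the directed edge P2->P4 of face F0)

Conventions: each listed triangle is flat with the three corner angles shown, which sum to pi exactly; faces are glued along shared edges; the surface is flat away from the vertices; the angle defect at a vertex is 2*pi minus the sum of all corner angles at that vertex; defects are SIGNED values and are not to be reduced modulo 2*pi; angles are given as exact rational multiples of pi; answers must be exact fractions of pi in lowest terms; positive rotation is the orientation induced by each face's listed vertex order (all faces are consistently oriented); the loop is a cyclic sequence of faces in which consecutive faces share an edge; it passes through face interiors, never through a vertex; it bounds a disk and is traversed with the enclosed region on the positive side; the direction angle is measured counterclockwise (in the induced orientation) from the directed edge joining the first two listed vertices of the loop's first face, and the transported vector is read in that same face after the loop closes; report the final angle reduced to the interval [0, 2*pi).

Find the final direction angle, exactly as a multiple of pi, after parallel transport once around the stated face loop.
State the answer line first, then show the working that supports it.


Answer: final direction angle = (7/6)*pi

enclosed vertex P2: corner angles sum to (5/6)*pi, defect = 2*pi - (5/6)*pi = (7/6)*pi
holonomy = initial angle + sum of enclosed defects (mod 2*pi), positive in the induced orientation
final angle = 0 + (7/6)*pi = (7/6)*pi (mod 2*pi)


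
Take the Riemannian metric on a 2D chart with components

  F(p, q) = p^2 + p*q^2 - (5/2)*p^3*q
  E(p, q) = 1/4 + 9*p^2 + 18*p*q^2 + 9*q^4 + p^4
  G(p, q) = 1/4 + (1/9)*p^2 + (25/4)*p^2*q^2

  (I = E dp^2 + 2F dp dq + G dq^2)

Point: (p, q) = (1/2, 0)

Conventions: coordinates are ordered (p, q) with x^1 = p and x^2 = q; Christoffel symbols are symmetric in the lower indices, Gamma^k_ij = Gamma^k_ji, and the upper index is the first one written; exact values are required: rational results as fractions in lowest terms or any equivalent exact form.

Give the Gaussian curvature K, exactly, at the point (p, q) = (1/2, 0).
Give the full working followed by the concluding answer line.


E = 41/16, F = 1/4, G = 5/18, EG - F^2 = 187/288 at the point
E_p = 19/2, E_q = 0, F_p = 1, F_q = -5/16, G_p = 1/9, G_q = 0
E_qq = 18, F_pq = -15/8, G_pp = 2/9
K follows from Brioschi's formula, (det M1 - det M2)/(EG - F^2)^2.
M1 = [[-E_qq/2 + F_pq - G_pp/2, E_p/2, F_p - E_q/2], [F_q - G_p/2, E, F], [G_q/2, F, G]] = [[-791/72, 19/4, 1], [-53/144, 41/16, 1/4], [0, 1/4, 5/18]]; det M1 = -46585/6912
M2 = [[0, E_q/2, G_p/2], [E_q/2, E, F], [G_p/2, F, G]] = [[0, 0, 1/18], [0, 41/16, 1/4], [1/18, 1/4, 5/18]]; det M2 = -41/5184
det M1 - det M2 = -139591/20736; K = -139591/20736 / (187/288)^2 = -558364/34969

Answer: K = -558364/34969


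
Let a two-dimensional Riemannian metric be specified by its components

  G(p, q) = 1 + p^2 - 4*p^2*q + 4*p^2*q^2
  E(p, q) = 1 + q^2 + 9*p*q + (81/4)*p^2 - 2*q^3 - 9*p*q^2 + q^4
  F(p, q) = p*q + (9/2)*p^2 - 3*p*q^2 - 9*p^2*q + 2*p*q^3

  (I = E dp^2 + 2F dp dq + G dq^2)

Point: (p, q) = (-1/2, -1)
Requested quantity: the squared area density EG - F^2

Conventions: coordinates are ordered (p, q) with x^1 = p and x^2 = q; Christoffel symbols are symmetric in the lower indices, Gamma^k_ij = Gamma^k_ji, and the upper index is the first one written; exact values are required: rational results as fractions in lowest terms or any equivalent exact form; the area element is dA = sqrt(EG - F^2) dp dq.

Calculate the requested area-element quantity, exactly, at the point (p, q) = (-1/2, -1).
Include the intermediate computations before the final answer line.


E = 305/16, F = 51/8, G = 13/4; EG - F^2 = 341/16

Answer: EG - F^2 = 341/16


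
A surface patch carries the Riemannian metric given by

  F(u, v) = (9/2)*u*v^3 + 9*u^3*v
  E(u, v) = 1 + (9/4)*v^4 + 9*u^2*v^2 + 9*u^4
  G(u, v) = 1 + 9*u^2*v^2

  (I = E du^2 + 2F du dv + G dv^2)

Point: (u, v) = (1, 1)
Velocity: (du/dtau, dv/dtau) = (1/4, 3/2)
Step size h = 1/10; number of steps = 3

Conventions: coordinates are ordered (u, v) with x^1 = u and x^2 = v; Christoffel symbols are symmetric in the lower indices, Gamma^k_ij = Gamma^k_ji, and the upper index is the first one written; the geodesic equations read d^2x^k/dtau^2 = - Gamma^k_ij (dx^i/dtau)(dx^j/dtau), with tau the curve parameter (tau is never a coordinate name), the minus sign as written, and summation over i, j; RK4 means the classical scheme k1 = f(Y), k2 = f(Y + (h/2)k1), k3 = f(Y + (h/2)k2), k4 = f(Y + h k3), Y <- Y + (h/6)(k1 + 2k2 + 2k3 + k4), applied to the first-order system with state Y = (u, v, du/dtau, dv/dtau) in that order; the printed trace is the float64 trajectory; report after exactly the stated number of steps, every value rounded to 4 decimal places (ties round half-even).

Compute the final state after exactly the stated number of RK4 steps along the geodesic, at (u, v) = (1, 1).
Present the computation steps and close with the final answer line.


f(Y) = (du/dtau, dv/dtau, -Gamma^u_ij Y'^i Y'^j, -Gamma^v_ij Y'^i Y'^j) with the Gammas evaluated at the stage position; h = 0.100000; intermediate values shown to 6 dp
step 0: u = 1.0000, v = 1.0000, du/dtau = 0.2500, dv/dtau = 1.5000
step 1:
  k1: at (u, v) = (1.000000, 1.000000), (du/dtau, dv/dtau) = (0.250000, 1.500000); Gamma_uuu = 0.892562, Gamma_uuv = 0.446281, Gamma_uvv = 0.446281, Gamma_vuu = 0.595041, Gamma_vuv = 0.297521, Gamma_vvv = 0.297521; k1 = (0.250000, 1.500000, -1.394628, -0.929752)
  k2: at (u, v) = (1.012500, 1.075000), (du/dtau, dv/dtau) = (0.180269, 1.453512); Gamma_uuu = 0.839779, Gamma_uuv = 0.445809, Gamma_uvv = 0.419890, Gamma_vuu = 0.570221, Gamma_vuv = 0.302710, Gamma_vvv = 0.285111; k2 = (0.180269, 1.453512, -1.148014, -0.779517)
  k3: at (u, v) = (1.009013, 1.072676), (du/dtau, dv/dtau) = (0.192599, 1.461024); Gamma_uuu = 0.841425, Gamma_uuv = 0.447257, Gamma_uvv = 0.420712, Gamma_vuu = 0.571543, Gamma_vuv = 0.303802, Gamma_vvv = 0.285772; k3 = (0.192599, 1.461024, -1.180970, -0.802182)
  k4: at (u, v) = (1.019260, 1.146102), (du/dtau, dv/dtau) = (0.131903, 1.419782); Gamma_uuu = 0.794444, Gamma_uuv = 0.446654, Gamma_uvv = 0.397222, Gamma_vuu = 0.547307, Gamma_vuv = 0.307709, Gamma_vvv = 0.273654; k4 = (0.131903, 1.419782, -0.981827, -0.676399)
  Y <- Y + (h/6)(k1 + 2k2 + 2k3 + k4): u = 1.0188, v = 1.1458, du/dtau = 0.1328, dv/dtau = 1.4205
step 2:
  k1: at (u, v) = (1.018794, 1.145814), (du/dtau, dv/dtau) = (0.132760, 1.420508); Gamma_uuu = 0.794627, Gamma_uuv = 0.446849, Gamma_uvv = 0.397313, Gamma_vuu = 0.547459, Gamma_vuv = 0.307857, Gamma_vvv = 0.273729; k1 = (0.132760, 1.420508, -0.984260, -0.678106)
  k2: at (u, v) = (1.025432, 1.216840), (du/dtau, dv/dtau) = (0.083547, 1.386602); Gamma_uuu = 0.753224, Gamma_uuv = 0.446910, Gamma_uvv = 0.376612, Gamma_vuu = 0.524518, Gamma_vuv = 0.311212, Gamma_vvv = 0.262259; k2 = (0.083547, 1.386602, -0.832902, -0.580003)
  k3: at (u, v) = (1.022971, 1.215144), (du/dtau, dv/dtau) = (0.091115, 1.391507); Gamma_uuu = 0.754185, Gamma_uuv = 0.447932, Gamma_uvv = 0.377093, Gamma_vuu = 0.525279, Gamma_vuv = 0.311978, Gamma_vvv = 0.262639; k3 = (0.091115, 1.391507, -0.850006, -0.592017)
  k4: at (u, v) = (1.027905, 1.284965), (du/dtau, dv/dtau) = (0.047759, 1.361306); Gamma_uuu = 0.716787, Gamma_uuv = 0.448021, Gamma_uvv = 0.358394, Gamma_vuu = 0.503012, Gamma_vuv = 0.314403, Gamma_vvv = 0.251506; k4 = (0.047759, 1.361306, -0.724049, -0.508109)
  Y <- Y + (h/6)(k1 + 2k2 + 2k3 + k4): u = 1.0276, v = 1.2848, du/dtau = 0.0482, dv/dtau = 1.3617
step 3:
  k1: at (u, v) = (1.027625, 1.284781), (du/dtau, dv/dtau) = (0.048191, 1.361670); Gamma_uuu = 0.716881, Gamma_uuv = 0.448138, Gamma_uvv = 0.358440, Gamma_vuu = 0.503086, Gamma_vuv = 0.314490, Gamma_vvv = 0.251543; k1 = (0.048191, 1.361670, -0.725079, -0.508840)
  k2: at (u, v) = (1.030034, 1.352865), (du/dtau, dv/dtau) = (0.011937, 1.336228); Gamma_uuu = 0.683277, Gamma_uuv = 0.448714, Gamma_uvv = 0.341638, Gamma_vuu = 0.481832, Gamma_vuv = 0.316423, Gamma_vvv = 0.240916; k2 = (0.011937, 1.336228, -0.624409, -0.440319)
  k3: at (u, v) = (1.028222, 1.351593), (du/dtau, dv/dtau) = (0.016970, 1.339654); Gamma_uuu = 0.683864, Gamma_uuv = 0.449468, Gamma_uvv = 0.341932, Gamma_vuu = 0.482275, Gamma_vuv = 0.316974, Gamma_vvv = 0.241137; k3 = (0.016970, 1.339654, -0.634289, -0.447314)
  k4: at (u, v) = (1.029322, 1.418747), (du/dtau, dv/dtau) = (-0.015238, 1.316939); Gamma_uuu = 0.653125, Gamma_uuv = 0.450112, Gamma_uvv = 0.326563, Gamma_vuu = 0.461677, Gamma_vuv = 0.318172, Gamma_vvv = 0.230838; k4 = (-0.015238, 1.316939, -0.548453, -0.387687)
  Y <- Y + (h/6)(k1 + 2k2 + 2k3 + k4): u = 1.0291, v = 1.4186, du/dtau = -0.0150, dv/dtau = 1.3171

Answer: u = 1.0291, v = 1.4186, du/dtau = -0.0150, dv/dtau = 1.3171


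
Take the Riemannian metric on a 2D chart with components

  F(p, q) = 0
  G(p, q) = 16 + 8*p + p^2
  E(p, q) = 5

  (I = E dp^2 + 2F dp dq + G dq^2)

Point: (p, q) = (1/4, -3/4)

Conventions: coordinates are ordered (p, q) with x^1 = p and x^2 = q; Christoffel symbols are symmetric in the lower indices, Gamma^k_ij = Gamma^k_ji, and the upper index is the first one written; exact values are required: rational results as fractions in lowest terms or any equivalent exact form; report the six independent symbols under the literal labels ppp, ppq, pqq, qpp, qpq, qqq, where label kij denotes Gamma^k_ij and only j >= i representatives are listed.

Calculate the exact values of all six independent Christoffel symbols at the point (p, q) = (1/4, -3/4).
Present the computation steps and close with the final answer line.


E = 5, F = 0, G = 289/16 at the point
E_p = 0, E_q = 0, F_p = 0, F_q = 0, G_p = 17/2, G_q = 0
EG - F^2 = 1445/16;  g^inv = (16/1445) * [[289/16, 0], [0, 5]]
first-kind symbols [ij,l] = (1/2)(d_i g_jl + d_j g_il - d_l g_ij): [pp,p] = E_p/2 = 0, [pp,q] = F_p - E_q/2 = 0, [pq,p] = E_q/2 = 0, [pq,q] = G_p/2 = 17/4, [qq,p] = F_q - G_p/2 = -17/4, [qq,q] = G_q/2 = 0
Gamma^p_ij = (G*[ij,p] - F*[ij,q])/(EG - F^2), Gamma^q_ij = (E*[ij,q] - F*[ij,p])/(EG - F^2)

Answer: Gamma_ppp = 0, Gamma_ppq = 0, Gamma_pqq = -17/20, Gamma_qpp = 0, Gamma_qpq = 4/17, Gamma_qqq = 0


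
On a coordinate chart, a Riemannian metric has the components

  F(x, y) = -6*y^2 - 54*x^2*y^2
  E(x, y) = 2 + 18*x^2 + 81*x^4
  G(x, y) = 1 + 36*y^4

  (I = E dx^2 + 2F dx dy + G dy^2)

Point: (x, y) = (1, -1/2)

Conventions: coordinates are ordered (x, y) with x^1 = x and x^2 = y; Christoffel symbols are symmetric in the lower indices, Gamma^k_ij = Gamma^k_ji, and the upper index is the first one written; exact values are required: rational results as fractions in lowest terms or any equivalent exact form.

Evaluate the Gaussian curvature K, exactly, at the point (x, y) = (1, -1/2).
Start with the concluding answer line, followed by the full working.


Answer: K = 1728/170569

E = 101, F = -15, G = 13/4, EG - F^2 = 413/4 at the point
E_x = 360, E_y = 0, F_x = -27, F_y = 60, G_x = 0, G_y = -18
E_yy = 0, F_xy = 108, G_xx = 0
Evaluate Brioschi's two determinant matrices M1, M2 and divide by (EG - F^2)^2.
M1 = [[-E_yy/2 + F_xy - G_xx/2, E_x/2, F_x - E_y/2], [F_y - G_x/2, E, F], [G_y/2, F, G]] = [[108, 180, -27], [60, 101, -15], [-9, -15, 13/4]]; det M1 = 108
M2 = [[0, E_y/2, G_x/2], [E_y/2, E, F], [G_x/2, F, G]] = [[0, 0, 0], [0, 101, -15], [0, -15, 13/4]]; det M2 = 0
det M1 - det M2 = 108; K = 108 / (413/4)^2 = 1728/170569


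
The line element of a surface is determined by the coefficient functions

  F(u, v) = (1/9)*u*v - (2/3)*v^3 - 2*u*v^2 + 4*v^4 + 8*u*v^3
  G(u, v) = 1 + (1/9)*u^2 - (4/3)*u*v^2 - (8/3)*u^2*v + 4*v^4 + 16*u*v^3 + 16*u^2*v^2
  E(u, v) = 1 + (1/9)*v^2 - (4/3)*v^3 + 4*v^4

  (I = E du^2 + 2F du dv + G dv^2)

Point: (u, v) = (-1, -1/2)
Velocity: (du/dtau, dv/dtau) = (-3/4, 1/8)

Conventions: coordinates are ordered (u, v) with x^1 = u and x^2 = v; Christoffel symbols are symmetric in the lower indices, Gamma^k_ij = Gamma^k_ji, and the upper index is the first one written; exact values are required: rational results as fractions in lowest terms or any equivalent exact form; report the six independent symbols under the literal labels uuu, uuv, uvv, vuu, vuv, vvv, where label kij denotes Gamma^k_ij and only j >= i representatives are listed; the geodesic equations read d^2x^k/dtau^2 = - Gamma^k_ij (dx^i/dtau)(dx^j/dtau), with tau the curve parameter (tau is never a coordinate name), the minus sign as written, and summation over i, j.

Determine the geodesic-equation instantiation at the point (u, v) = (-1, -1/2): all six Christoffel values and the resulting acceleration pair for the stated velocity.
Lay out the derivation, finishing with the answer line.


E = 13/9, F = 17/9, G = 325/36 at the point
E_u = 0, E_v = -28/9, F_u = -14/9, F_v = -191/18, G_u = -119/9, G_v = -34
EG - F^2 = 341/36;  g^inv = (36/341) * [[325/36, -17/9], [-17/9, 13/9]]
first-kind symbols [ij,l] = (1/2)(d_i g_jl + d_j g_il - d_l g_ij): [uu,u] = E_u/2 = 0, [uu,v] = F_u - E_v/2 = 0, [uv,u] = E_v/2 = -14/9, [uv,v] = G_u/2 = -119/18, [vv,u] = F_v - G_u/2 = -4, [vv,v] = G_v/2 = -17
Gamma^u_ij = (G*[ij,u] - F*[ij,v])/(EG - F^2), Gamma^v_ij = (E*[ij,v] - F*[ij,u])/(EG - F^2)
Gamma_uuu = 0, Gamma_uuv = -56/341, Gamma_uvv = -144/341, Gamma_vuu = 0, Gamma_vuv = -238/341, Gamma_vvv = -612/341
d^2u/dtau^2 = -(Gamma_uuu*(-3/4)^2 + 2*Gamma_uuv*(-3/4)*(1/8) + Gamma_uvv*(1/8)^2) = -3/124
d^2v/dtau^2 = -(Gamma_vuu*(-3/4)^2 + 2*Gamma_vuv*(-3/4)*(1/8) + Gamma_vvv*(1/8)^2) = -51/496

Answer: Gamma_uuu = 0, Gamma_uuv = -56/341, Gamma_uvv = -144/341, Gamma_vuu = 0, Gamma_vuv = -238/341, Gamma_vvv = -612/341; accelerations (d^2u/dtau^2, d^2v/dtau^2) = (-3/124, -51/496)
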